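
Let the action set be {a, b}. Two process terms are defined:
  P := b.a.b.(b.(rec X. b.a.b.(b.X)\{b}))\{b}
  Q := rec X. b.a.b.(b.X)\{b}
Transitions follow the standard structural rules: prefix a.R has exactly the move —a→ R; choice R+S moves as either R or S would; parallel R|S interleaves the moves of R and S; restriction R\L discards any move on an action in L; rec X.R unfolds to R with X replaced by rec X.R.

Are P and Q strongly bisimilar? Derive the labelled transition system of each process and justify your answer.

YES

P's transition system — 4 states:
  p0 = b.a.b.(b.(rec X. b.a.b.(b.X)\{b}))\{b} | ··b··> p1
  p1 = a.b.(b.(rec X. b.a.b.(b.X)\{b}))\{b} | ··a··> p2
  p2 = b.(b.(rec X. b.a.b.(b.X)\{b}))\{b} | ··b··> p3
  p3 = (b.(rec X. b.a.b.(b.X)\{b}))\{b} | deadlocked
Q's transition system — 4 states:
  q0 = rec X. b.a.b.(b.X)\{b} | ··b··> q1
  q1 = a.b.(b.(rec X. b.a.b.(b.X)\{b}))\{b} | ··a··> q2
  q2 = b.(b.(rec X. b.a.b.(b.X)\{b}))\{b} | ··b··> q3
  q3 = (b.(rec X. b.a.b.(b.X)\{b}))\{b} | deadlocked
Partition-refinement fixed point:
  B0 = {p0, q0}
  B1 = {p1, q1}
  B2 = {p2, q2}
  B3 = {p3, q3}
p0 ∈ B0, q0 ∈ B0 → same block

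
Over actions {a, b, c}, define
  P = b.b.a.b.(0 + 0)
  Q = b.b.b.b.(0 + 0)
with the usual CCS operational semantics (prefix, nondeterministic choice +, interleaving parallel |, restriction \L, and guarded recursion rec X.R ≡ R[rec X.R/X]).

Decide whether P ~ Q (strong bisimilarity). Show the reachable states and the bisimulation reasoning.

Reachable graph of P (5 states):
  u0 = b.b.a.b.(0 + 0) ⊢ -b-> u1
  u1 = b.a.b.(0 + 0) ⊢ -b-> u2
  u2 = a.b.(0 + 0) ⊢ -a-> u3
  u3 = b.(0 + 0) ⊢ -b-> u4
  u4 = 0 + 0 ⊢ ·
Reachable graph of Q (5 states):
  v0 = b.b.b.b.(0 + 0) ⊢ -b-> v1
  v1 = b.b.b.(0 + 0) ⊢ -b-> v2
  v2 = b.b.(0 + 0) ⊢ -b-> v3
  v3 = b.(0 + 0) ⊢ -b-> v4
  v4 = 0 + 0 ⊢ ·
Partition-refinement fixed point:
  B0 = {u0}
  B1 = {u1}
  B2 = {u2}
  B3 = {u3, v3}
  B4 = {u4, v4}
  B5 = {v0}
  B6 = {v1}
  B7 = {v2}
u0 ∈ B0, v0 ∈ B5 → different blocks

P ≁ Q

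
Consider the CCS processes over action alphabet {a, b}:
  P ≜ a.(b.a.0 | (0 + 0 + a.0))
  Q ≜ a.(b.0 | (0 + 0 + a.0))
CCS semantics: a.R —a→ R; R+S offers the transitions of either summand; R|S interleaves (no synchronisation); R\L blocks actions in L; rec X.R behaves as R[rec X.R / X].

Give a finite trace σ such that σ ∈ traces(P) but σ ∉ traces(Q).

aaba

LTS(P): 7 reachable states
  p0 = a.(b.a.0 | (0 + 0 + a.0)) :: --a--▸ p1
  p1 = b.a.0 | (0 + 0 + a.0) :: --a--▸ p2, --b--▸ p3
  p2 = b.a.0 | 0 :: --b--▸ p4
  p3 = a.0 | (0 + 0 + a.0) :: --a--▸ p4, --a--▸ p5
  p4 = a.0 | 0 :: --a--▸ p6
  p5 = 0 | (0 + 0 + a.0) :: --a--▸ p6
  p6 = 0 | 0 :: stopped
LTS(Q): 5 reachable states
  q0 = a.(b.0 | (0 + 0 + a.0)) :: --a--▸ q1
  q1 = b.0 | (0 + 0 + a.0) :: --a--▸ q2, --b--▸ q3
  q2 = b.0 | 0 :: --b--▸ q4
  q3 = 0 | (0 + 0 + a.0) :: --a--▸ q4
  q4 = 0 | 0 :: stopped
Trace ⟨aaba⟩ through P, begin at {p0}:
  step 1 (a): {p1}
  step 2 (a): {p2}
  step 3 (b): {p4}
  step 4 (a): {p6}
  P completes σ.
Trace ⟨aaba⟩ through Q, begin at {q0}:
  step 1 (a): {q1}
  step 2 (a): {q2}
  step 3 (b): {q4}
  step 4 (a): ∅  — Q cannot continue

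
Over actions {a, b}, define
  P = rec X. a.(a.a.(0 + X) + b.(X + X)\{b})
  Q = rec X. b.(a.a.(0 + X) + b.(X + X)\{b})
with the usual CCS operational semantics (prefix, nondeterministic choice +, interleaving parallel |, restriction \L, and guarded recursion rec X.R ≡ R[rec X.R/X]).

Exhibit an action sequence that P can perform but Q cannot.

LTS(P): 8 reachable states
  s0 = rec X. a.(a.a.(0 + X) + b.(X + X)\{b}) | ··a··> s1
  s1 = a.a.(0 + (rec X. a.(a.a.(0 + X) + b.(X + X)\{b}))) + b.((rec X. a.(a.a.(0 + X) + b.(X + X)\{b})) + (rec X. a.(a.a.(0 + X) + b.(X + X)\{b})))\{b} | ··a··> s2, ··b··> s3
  s2 = a.(0 + (rec X. a.(a.a.(0 + X) + b.(X + X)\{b}))) | ··a··> s4
  s3 = ((rec X. a.(a.a.(0 + X) + b.(X + X)\{b})) + (rec X. a.(a.a.(0 + X) + b.(X + X)\{b})))\{b} | ··a··> s5
  s4 = 0 + (rec X. a.(a.a.(0 + X) + b.(X + X)\{b})) | ··a··> s1
  s5 = (a.a.(0 + (rec X. a.(a.a.(0 + X) + b.(X + X)\{b}))) + b.((rec X. a.(a.a.(0 + X) + b.(X + X)\{b})) + (rec X. a.(a.a.(0 + X) + b.(X + X)\{b})))\{b})\{b} | ··a··> s6
  s6 = (a.(0 + (rec X. a.(a.a.(0 + X) + b.(X + X)\{b}))))\{b} | ··a··> s7
  s7 = (0 + (rec X. a.(a.a.(0 + X) + b.(X + X)\{b})))\{b} | ··a··> s5
LTS(Q): 5 reachable states
  t0 = rec X. b.(a.a.(0 + X) + b.(X + X)\{b}) | ··b··> t1
  t1 = a.a.(0 + (rec X. b.(a.a.(0 + X) + b.(X + X)\{b}))) + b.((rec X. b.(a.a.(0 + X) + b.(X + X)\{b})) + (rec X. b.(a.a.(0 + X) + b.(X + X)\{b})))\{b} | ··a··> t2, ··b··> t3
  t2 = a.(0 + (rec X. b.(a.a.(0 + X) + b.(X + X)\{b}))) | ··a··> t4
  t3 = ((rec X. b.(a.a.(0 + X) + b.(X + X)\{b})) + (rec X. b.(a.a.(0 + X) + b.(X + X)\{b})))\{b} | (no moves)
  t4 = 0 + (rec X. b.(a.a.(0 + X) + b.(X + X)\{b})) | ··b··> t1
Run σ = ⟨a⟩ on P: start {s0}
  after a @ step 1: {s1}
  P completes σ.
Run σ = ⟨a⟩ on Q: start {t0}
  after a @ step 1: ∅  — Q cannot continue

a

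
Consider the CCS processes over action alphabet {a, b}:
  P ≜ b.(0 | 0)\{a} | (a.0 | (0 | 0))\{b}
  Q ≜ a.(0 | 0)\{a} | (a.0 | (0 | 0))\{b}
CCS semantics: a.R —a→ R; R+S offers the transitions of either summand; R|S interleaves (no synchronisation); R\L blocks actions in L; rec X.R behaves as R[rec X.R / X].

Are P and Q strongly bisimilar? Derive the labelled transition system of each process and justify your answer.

Reachable graph of P (4 states):
  m0 = b.(0 | 0)\{a} | (a.0 | (0 | 0))\{b} :: -a-> m1, -b-> m2
  m1 = b.(0 | 0)\{a} | (0 | (0 | 0))\{b} :: -b-> m3
  m2 = (0 | 0)\{a} | (a.0 | (0 | 0))\{b} :: -a-> m3
  m3 = (0 | 0)\{a} | (0 | (0 | 0))\{b} :: deadlocked
Reachable graph of Q (4 states):
  n0 = a.(0 | 0)\{a} | (a.0 | (0 | 0))\{b} :: -a-> n1, -a-> n2
  n1 = (0 | 0)\{a} | (a.0 | (0 | 0))\{b} :: -a-> n3
  n2 = a.(0 | 0)\{a} | (0 | (0 | 0))\{b} :: -a-> n3
  n3 = (0 | 0)\{a} | (0 | (0 | 0))\{b} :: deadlocked
Bisimilarity quotient blocks:
  B0 = {m0}
  B1 = {m1}
  B2 = {m3, n3}
  B3 = {m2, n1, n2}
  B4 = {n0}
m0 ∈ B0, n0 ∈ B4 → different blocks

NO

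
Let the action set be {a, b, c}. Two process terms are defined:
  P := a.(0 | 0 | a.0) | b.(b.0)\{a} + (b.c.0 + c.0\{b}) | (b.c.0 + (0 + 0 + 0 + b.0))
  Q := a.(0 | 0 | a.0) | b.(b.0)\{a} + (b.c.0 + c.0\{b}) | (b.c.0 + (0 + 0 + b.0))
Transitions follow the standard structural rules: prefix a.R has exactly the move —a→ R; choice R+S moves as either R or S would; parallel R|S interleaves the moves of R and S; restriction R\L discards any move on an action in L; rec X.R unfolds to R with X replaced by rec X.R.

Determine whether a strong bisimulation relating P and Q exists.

P ~ Q

LTS(P): 20 reachable states
  s0 = a.(0 | 0 | a.0) | b.(b.0)\{a} + (b.c.0 + c.0\{b}) | (b.c.0 + (0 + 0 + 0 + b.0)) ⊢ =a=> s1, =b=> s2, =b=> s3, =b=> s4, =b=> s5, =c=> s6
  s1 = 0 | 0 | a.0 | b.(b.0)\{a} ⊢ =a=> s7, =b=> s8
  s2 = (b.c.0 + c.0\{b}) | 0 ⊢ =b=> s9, =c=> s10
  s3 = (b.c.0 + c.0\{b}) | c.0 ⊢ =b=> s11, =c=> s12, =c=> s2
  s4 = a.(0 | 0 | a.0) | (b.0)\{a} ⊢ =a=> s8, =b=> s13
  s5 = c.0 | (b.c.0 + (0 + 0 + 0 + b.0)) ⊢ =b=> s11, =b=> s9, =c=> s14
  s6 = 0\{b} | (b.c.0 + (0 + 0 + 0 + b.0)) ⊢ =b=> s10, =b=> s12
  s7 = 0 | 0 | 0 | b.(b.0)\{a} ⊢ =b=> s15
  s8 = 0 | 0 | a.0 | (b.0)\{a} ⊢ =a=> s15, =b=> s16
  s9 = c.0 | 0 ⊢ =c=> s17
  s10 = 0\{b} | 0 ⊢ stopped
  s11 = c.0 | c.0 ⊢ =c=> s18, =c=> s9
  s12 = 0\{b} | c.0 ⊢ =c=> s10
  s13 = a.(0 | 0 | a.0) | 0\{a} ⊢ =a=> s16
  s14 = 0 | (b.c.0 + (0 + 0 + 0 + b.0)) ⊢ =b=> s17, =b=> s18
  s15 = 0 | 0 | 0 | (b.0)\{a} ⊢ =b=> s19
  s16 = 0 | 0 | a.0 | 0\{a} ⊢ =a=> s19
  s17 = 0 | 0 ⊢ stopped
  s18 = 0 | c.0 ⊢ =c=> s17
  s19 = 0 | 0 | 0 | 0\{a} ⊢ stopped
LTS(Q): 20 reachable states
  t0 = a.(0 | 0 | a.0) | b.(b.0)\{a} + (b.c.0 + c.0\{b}) | (b.c.0 + (0 + 0 + b.0)) ⊢ =a=> t1, =b=> t2, =b=> t3, =b=> t4, =b=> t5, =c=> t6
  t1 = 0 | 0 | a.0 | b.(b.0)\{a} ⊢ =a=> t7, =b=> t8
  t2 = (b.c.0 + c.0\{b}) | 0 ⊢ =b=> t9, =c=> t10
  t3 = (b.c.0 + c.0\{b}) | c.0 ⊢ =b=> t11, =c=> t12, =c=> t2
  t4 = a.(0 | 0 | a.0) | (b.0)\{a} ⊢ =a=> t8, =b=> t13
  t5 = c.0 | (b.c.0 + (0 + 0 + b.0)) ⊢ =b=> t11, =b=> t9, =c=> t14
  t6 = 0\{b} | (b.c.0 + (0 + 0 + b.0)) ⊢ =b=> t10, =b=> t12
  t7 = 0 | 0 | 0 | b.(b.0)\{a} ⊢ =b=> t15
  t8 = 0 | 0 | a.0 | (b.0)\{a} ⊢ =a=> t15, =b=> t16
  t9 = c.0 | 0 ⊢ =c=> t17
  t10 = 0\{b} | 0 ⊢ stopped
  t11 = c.0 | c.0 ⊢ =c=> t18, =c=> t9
  t12 = 0\{b} | c.0 ⊢ =c=> t10
  t13 = a.(0 | 0 | a.0) | 0\{a} ⊢ =a=> t16
  t14 = 0 | (b.c.0 + (0 + 0 + b.0)) ⊢ =b=> t17, =b=> t18
  t15 = 0 | 0 | 0 | (b.0)\{a} ⊢ =b=> t19
  t16 = 0 | 0 | a.0 | 0\{a} ⊢ =a=> t19
  t17 = 0 | 0 ⊢ stopped
  t18 = 0 | c.0 ⊢ =c=> t17
  t19 = 0 | 0 | 0 | 0\{a} ⊢ stopped
Bisimilarity quotient blocks:
  B0 = {s0, t0}
  B1 = {s1, t1}
  B2 = {s7, t7}
  B3 = {s15, t15}
  B4 = {s10, s17, s19, t10, t17, t19}
  B5 = {s8, t8}
  B6 = {s16, t16}
  B7 = {s14, s6, t14, t6}
  B8 = {s12, s18, s9, t12, t18, t9}
  B9 = {s4, t4}
  B10 = {s13, t13}
  B11 = {s5, t5}
  B12 = {s11, t11}
  B13 = {s2, t2}
  B14 = {s3, t3}
s0 ∈ B0, t0 ∈ B0 → same block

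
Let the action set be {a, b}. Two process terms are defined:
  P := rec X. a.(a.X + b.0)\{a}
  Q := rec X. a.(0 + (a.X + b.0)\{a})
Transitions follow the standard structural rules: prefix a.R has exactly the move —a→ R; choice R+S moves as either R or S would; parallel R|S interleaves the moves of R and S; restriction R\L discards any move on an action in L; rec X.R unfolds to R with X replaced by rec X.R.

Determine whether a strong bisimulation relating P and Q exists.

Reachable graph of P (3 states):
  m0 = rec X. a.(a.X + b.0)\{a} ⊢ -a-> m1
  m1 = (a.(rec X. a.(a.X + b.0)\{a}) + b.0)\{a} ⊢ -b-> m2
  m2 = 0\{a} ⊢ ∅
Reachable graph of Q (3 states):
  n0 = rec X. a.(0 + (a.X + b.0)\{a}) ⊢ -a-> n1
  n1 = 0 + (a.(rec X. a.(0 + (a.X + b.0)\{a})) + b.0)\{a} ⊢ -b-> n2
  n2 = 0\{a} ⊢ ∅
Partition-refinement fixed point:
  B0 = {m0, n0}
  B1 = {m1, n1}
  B2 = {m2, n2}
m0 ∈ B0, n0 ∈ B0 → same block

P ~ Q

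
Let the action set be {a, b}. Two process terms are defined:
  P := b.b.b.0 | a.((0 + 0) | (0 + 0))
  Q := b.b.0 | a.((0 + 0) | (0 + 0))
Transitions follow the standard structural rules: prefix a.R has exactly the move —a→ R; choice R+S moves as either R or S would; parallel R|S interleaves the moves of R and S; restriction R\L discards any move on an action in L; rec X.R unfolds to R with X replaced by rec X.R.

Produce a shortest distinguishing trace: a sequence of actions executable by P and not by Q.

Reachable graph of P (8 states):
  u0 = b.b.b.0 | a.((0 + 0) | (0 + 0)) has moves -a-> u1, -b-> u2
  u1 = b.b.b.0 | ((0 + 0) | (0 + 0)) has moves -b-> u3
  u2 = b.b.0 | a.((0 + 0) | (0 + 0)) has moves -a-> u3, -b-> u4
  u3 = b.b.0 | ((0 + 0) | (0 + 0)) has moves -b-> u5
  u4 = b.0 | a.((0 + 0) | (0 + 0)) has moves -a-> u5, -b-> u6
  u5 = b.0 | ((0 + 0) | (0 + 0)) has moves -b-> u7
  u6 = 0 | a.((0 + 0) | (0 + 0)) has moves -a-> u7
  u7 = 0 | ((0 + 0) | (0 + 0)) has moves (no moves)
Reachable graph of Q (6 states):
  v0 = b.b.0 | a.((0 + 0) | (0 + 0)) has moves -a-> v1, -b-> v2
  v1 = b.b.0 | ((0 + 0) | (0 + 0)) has moves -b-> v3
  v2 = b.0 | a.((0 + 0) | (0 + 0)) has moves -a-> v3, -b-> v4
  v3 = b.0 | ((0 + 0) | (0 + 0)) has moves -b-> v5
  v4 = 0 | a.((0 + 0) | (0 + 0)) has moves -a-> v5
  v5 = 0 | ((0 + 0) | (0 + 0)) has moves (no moves)
Run σ = ⟨bbb⟩ on P: start {u0}
  after b @ step 1: {u2}
  after b @ step 2: {u4}
  after b @ step 3: {u6}
  P completes σ.
Run σ = ⟨bbb⟩ on Q: start {v0}
  after b @ step 1: {v2}
  after b @ step 2: {v4}
  after b @ step 3: ∅ (Q stuck)

bbb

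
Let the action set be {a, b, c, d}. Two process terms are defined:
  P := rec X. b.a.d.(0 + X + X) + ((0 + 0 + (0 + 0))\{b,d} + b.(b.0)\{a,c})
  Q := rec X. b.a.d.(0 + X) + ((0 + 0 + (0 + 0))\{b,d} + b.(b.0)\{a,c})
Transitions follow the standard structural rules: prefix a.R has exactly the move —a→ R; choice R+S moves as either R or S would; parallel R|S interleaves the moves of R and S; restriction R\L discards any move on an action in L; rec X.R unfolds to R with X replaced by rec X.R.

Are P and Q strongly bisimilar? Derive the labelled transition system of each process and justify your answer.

Reachable graph of P (6 states):
  m0 = rec X. b.a.d.(0 + X + X) + ((0 + 0 + (0 + 0))\{b,d} + b.(b.0)\{a,c}) has moves -b-> m1, -b-> m2
  m1 = (b.0)\{a,c} has moves -b-> m3
  m2 = a.d.(0 + (rec X. b.a.d.(0 + X + X) + ((0 + 0 + (0 + 0))\{b,d} + b.(b.0)\{a,c})) + (rec X. b.a.d.(0 + X + X) + ((0 + 0 + (0 + 0))\{b,d} + b.(b.0)\{a,c}))) has moves -a-> m4
  m3 = 0\{a,c} has moves ∅
  m4 = d.(0 + (rec X. b.a.d.(0 + X + X) + ((0 + 0 + (0 + 0))\{b,d} + b.(b.0)\{a,c})) + (rec X. b.a.d.(0 + X + X) + ((0 + 0 + (0 + 0))\{b,d} + b.(b.0)\{a,c}))) has moves -d-> m5
  m5 = 0 + (rec X. b.a.d.(0 + X + X) + ((0 + 0 + (0 + 0))\{b,d} + b.(b.0)\{a,c})) + (rec X. b.a.d.(0 + X + X) + ((0 + 0 + (0 + 0))\{b,d} + b.(b.0)\{a,c})) has moves -b-> m1, -b-> m2
Reachable graph of Q (6 states):
  n0 = rec X. b.a.d.(0 + X) + ((0 + 0 + (0 + 0))\{b,d} + b.(b.0)\{a,c}) has moves -b-> n1, -b-> n2
  n1 = (b.0)\{a,c} has moves -b-> n3
  n2 = a.d.(0 + (rec X. b.a.d.(0 + X) + ((0 + 0 + (0 + 0))\{b,d} + b.(b.0)\{a,c}))) has moves -a-> n4
  n3 = 0\{a,c} has moves ∅
  n4 = d.(0 + (rec X. b.a.d.(0 + X) + ((0 + 0 + (0 + 0))\{b,d} + b.(b.0)\{a,c}))) has moves -d-> n5
  n5 = 0 + (rec X. b.a.d.(0 + X) + ((0 + 0 + (0 + 0))\{b,d} + b.(b.0)\{a,c})) has moves -b-> n1, -b-> n2
Coarsest stable partition (strong bisimilarity classes):
  B0 = {m0, m5, n0, n5}
  B1 = {m2, n2}
  B2 = {m4, n4}
  B3 = {m1, n1}
  B4 = {m3, n3}
m0 ∈ B0, n0 ∈ B0 → same block

YES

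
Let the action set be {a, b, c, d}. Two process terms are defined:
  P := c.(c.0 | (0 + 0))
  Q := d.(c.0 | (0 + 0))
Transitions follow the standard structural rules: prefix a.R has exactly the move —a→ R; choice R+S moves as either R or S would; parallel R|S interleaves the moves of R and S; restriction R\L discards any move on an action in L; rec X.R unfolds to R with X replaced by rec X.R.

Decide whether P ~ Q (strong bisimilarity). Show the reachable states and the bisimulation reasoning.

P's transition system — 3 states:
  m0 = c.(c.0 | (0 + 0)) → ··c··> m1
  m1 = c.0 | (0 + 0) → ··c··> m2
  m2 = 0 | (0 + 0) → ·
Q's transition system — 3 states:
  n0 = d.(c.0 | (0 + 0)) → ··d··> n1
  n1 = c.0 | (0 + 0) → ··c··> n2
  n2 = 0 | (0 + 0) → ·
Partition-refinement fixed point:
  B0 = {m0}
  B1 = {m1, n1}
  B2 = {m2, n2}
  B3 = {n0}
m0 ∈ B0, n0 ∈ B3 → different blocks

P ≁ Q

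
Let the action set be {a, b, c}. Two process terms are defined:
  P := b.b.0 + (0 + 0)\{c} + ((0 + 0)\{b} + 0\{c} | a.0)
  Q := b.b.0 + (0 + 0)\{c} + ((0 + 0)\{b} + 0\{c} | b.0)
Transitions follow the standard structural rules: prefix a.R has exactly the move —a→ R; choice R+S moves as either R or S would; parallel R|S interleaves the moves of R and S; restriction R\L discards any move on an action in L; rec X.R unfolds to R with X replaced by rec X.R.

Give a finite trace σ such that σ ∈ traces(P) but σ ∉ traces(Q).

Reachable graph of P (4 states):
  m0 = b.b.0 + (0 + 0)\{c} + ((0 + 0)\{b} + 0\{c} | a.0) has moves --a--▸ m1, --b--▸ m2
  m1 = 0\{c} | 0 has moves stopped
  m2 = b.0 has moves --b--▸ m3
  m3 = 0 has moves stopped
Reachable graph of Q (4 states):
  n0 = b.b.0 + (0 + 0)\{c} + ((0 + 0)\{b} + 0\{c} | b.0) has moves --b--▸ n1, --b--▸ n2
  n1 = 0\{c} | 0 has moves stopped
  n2 = b.0 has moves --b--▸ n3
  n3 = 0 has moves stopped
Executing a from P (initial set {m0}):
  step 1 (a): {m1}
  ✓ P
Executing a from Q (initial set {n0}):
  step 1 (a): ∅  — Q cannot continue

a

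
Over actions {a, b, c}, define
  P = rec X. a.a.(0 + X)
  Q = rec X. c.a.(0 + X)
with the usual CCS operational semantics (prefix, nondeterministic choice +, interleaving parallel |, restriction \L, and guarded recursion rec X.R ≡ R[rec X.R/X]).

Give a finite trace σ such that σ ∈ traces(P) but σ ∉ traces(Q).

a

LTS(P): 3 reachable states
  m0 = rec X. a.a.(0 + X) ⊢ --a--▸ m1
  m1 = a.(0 + (rec X. a.a.(0 + X))) ⊢ --a--▸ m2
  m2 = 0 + (rec X. a.a.(0 + X)) ⊢ --a--▸ m1
LTS(Q): 3 reachable states
  n0 = rec X. c.a.(0 + X) ⊢ --c--▸ n1
  n1 = a.(0 + (rec X. c.a.(0 + X))) ⊢ --a--▸ n2
  n2 = 0 + (rec X. c.a.(0 + X)) ⊢ --c--▸ n1
Trace ⟨a⟩ through P, begin at {m0}:
  [1] a ⇒ {m1}
  ✓ P
Trace ⟨a⟩ through Q, begin at {n0}:
  [1] a ⇒ no successor for Q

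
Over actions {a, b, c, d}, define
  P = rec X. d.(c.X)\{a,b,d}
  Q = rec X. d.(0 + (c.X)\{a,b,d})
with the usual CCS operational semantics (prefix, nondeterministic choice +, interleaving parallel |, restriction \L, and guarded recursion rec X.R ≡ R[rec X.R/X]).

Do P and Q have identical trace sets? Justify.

YES

P's transition system — 3 states:
  p0 = rec X. d.(c.X)\{a,b,d} :: ··d··> p1
  p1 = (c.(rec X. d.(c.X)\{a,b,d}))\{a,b,d} :: ··c··> p2
  p2 = (rec X. d.(c.X)\{a,b,d})\{a,b,d} :: deadlocked
Q's transition system — 3 states:
  q0 = rec X. d.(0 + (c.X)\{a,b,d}) :: ··d··> q1
  q1 = 0 + (c.(rec X. d.(0 + (c.X)\{a,b,d})))\{a,b,d} :: ··c··> q2
  q2 = (rec X. d.(0 + (c.X)\{a,b,d}))\{a,b,d} :: deadlocked
Partition-refinement fixed point:
  B0 = {p0, q0}
  B1 = {p1, q1}
  B2 = {p2, q2}
p0 ∈ B0, q0 ∈ B0 → same block
Bisimilar ⇒ trace-equivalent.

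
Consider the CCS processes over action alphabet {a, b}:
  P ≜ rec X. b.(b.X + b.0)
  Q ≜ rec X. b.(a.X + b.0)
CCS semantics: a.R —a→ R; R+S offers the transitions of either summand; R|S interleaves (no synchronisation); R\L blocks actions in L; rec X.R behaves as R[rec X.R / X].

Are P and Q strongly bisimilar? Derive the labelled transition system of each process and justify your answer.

Reachable graph of P (3 states):
  m0 = rec X. b.(b.X + b.0) :: ··b··> m1
  m1 = b.(rec X. b.(b.X + b.0)) + b.0 :: ··b··> m0, ··b··> m2
  m2 = 0 :: stopped
Reachable graph of Q (3 states):
  n0 = rec X. b.(a.X + b.0) :: ··b··> n1
  n1 = a.(rec X. b.(a.X + b.0)) + b.0 :: ··a··> n0, ··b··> n2
  n2 = 0 :: stopped
Bisimilarity quotient blocks:
  B0 = {m0}
  B1 = {m1}
  B2 = {m2, n2}
  B3 = {n0}
  B4 = {n1}
m0 ∈ B0, n0 ∈ B3 → different blocks

P ≁ Q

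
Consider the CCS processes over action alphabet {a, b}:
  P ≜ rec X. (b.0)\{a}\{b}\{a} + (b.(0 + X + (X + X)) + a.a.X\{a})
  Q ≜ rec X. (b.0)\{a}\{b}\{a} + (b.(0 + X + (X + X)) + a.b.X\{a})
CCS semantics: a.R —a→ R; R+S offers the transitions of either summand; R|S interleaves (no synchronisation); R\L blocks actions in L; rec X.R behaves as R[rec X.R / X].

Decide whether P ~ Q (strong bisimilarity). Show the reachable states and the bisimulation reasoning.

NO

P's transition system — 5 states:
  s0 = rec X. (b.0)\{a}\{b}\{a} + (b.(0 + X + (X + X)) + a.a.X\{a}) ⊢ --a--▸ s1, --b--▸ s2
  s1 = a.(rec X. (b.0)\{a}\{b}\{a} + (b.(0 + X + (X + X)) + a.a.X\{a}))\{a} ⊢ --a--▸ s3
  s2 = 0 + (rec X. (b.0)\{a}\{b}\{a} + (b.(0 + X + (X + X)) + a.a.X\{a})) + ((rec X. (b.0)\{a}\{b}\{a} + (b.(0 + X + (X + X)) + a.a.X\{a})) + (rec X. (b.0)\{a}\{b}\{a} + (b.(0 + X + (X + X)) + a.a.X\{a}))) ⊢ --a--▸ s1, --b--▸ s2
  s3 = (rec X. (b.0)\{a}\{b}\{a} + (b.(0 + X + (X + X)) + a.a.X\{a}))\{a} ⊢ --b--▸ s4
  s4 = (0 + (rec X. (b.0)\{a}\{b}\{a} + (b.(0 + X + (X + X)) + a.a.X\{a})) + ((rec X. (b.0)\{a}\{b}\{a} + (b.(0 + X + (X + X)) + a.a.X\{a})) + (rec X. (b.0)\{a}\{b}\{a} + (b.(0 + X + (X + X)) + a.a.X\{a}))))\{a} ⊢ --b--▸ s4
Q's transition system — 5 states:
  t0 = rec X. (b.0)\{a}\{b}\{a} + (b.(0 + X + (X + X)) + a.b.X\{a}) ⊢ --a--▸ t1, --b--▸ t2
  t1 = b.(rec X. (b.0)\{a}\{b}\{a} + (b.(0 + X + (X + X)) + a.b.X\{a}))\{a} ⊢ --b--▸ t3
  t2 = 0 + (rec X. (b.0)\{a}\{b}\{a} + (b.(0 + X + (X + X)) + a.b.X\{a})) + ((rec X. (b.0)\{a}\{b}\{a} + (b.(0 + X + (X + X)) + a.b.X\{a})) + (rec X. (b.0)\{a}\{b}\{a} + (b.(0 + X + (X + X)) + a.b.X\{a}))) ⊢ --a--▸ t1, --b--▸ t2
  t3 = (rec X. (b.0)\{a}\{b}\{a} + (b.(0 + X + (X + X)) + a.b.X\{a}))\{a} ⊢ --b--▸ t4
  t4 = (0 + (rec X. (b.0)\{a}\{b}\{a} + (b.(0 + X + (X + X)) + a.b.X\{a})) + ((rec X. (b.0)\{a}\{b}\{a} + (b.(0 + X + (X + X)) + a.b.X\{a})) + (rec X. (b.0)\{a}\{b}\{a} + (b.(0 + X + (X + X)) + a.b.X\{a}))))\{a} ⊢ --b--▸ t4
Coarsest stable partition (strong bisimilarity classes):
  B0 = {s0, s2}
  B1 = {s1}
  B2 = {s3, s4, t1, t3, t4}
  B3 = {t0, t2}
s0 ∈ B0, t0 ∈ B3 → different blocks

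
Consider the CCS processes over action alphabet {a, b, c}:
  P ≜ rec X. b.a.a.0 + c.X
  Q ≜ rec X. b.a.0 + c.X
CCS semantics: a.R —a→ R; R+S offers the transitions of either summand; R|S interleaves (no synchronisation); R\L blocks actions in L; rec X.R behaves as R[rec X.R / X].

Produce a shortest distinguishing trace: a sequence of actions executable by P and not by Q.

baa

Reachable graph of P (4 states):
  m0 = rec X. b.a.a.0 + c.X :: --b--▸ m1, --c--▸ m0
  m1 = a.a.0 :: --a--▸ m2
  m2 = a.0 :: --a--▸ m3
  m3 = 0 :: stopped
Reachable graph of Q (3 states):
  n0 = rec X. b.a.0 + c.X :: --b--▸ n1, --c--▸ n0
  n1 = a.0 :: --a--▸ n2
  n2 = 0 :: stopped
Trace ⟨baa⟩ through P, begin at {m0}:
  after b @ step 1: {m1}
  after a @ step 2: {m2}
  after a @ step 3: {m3}
  ✓ P
Trace ⟨baa⟩ through Q, begin at {n0}:
  after b @ step 1: {n1}
  after a @ step 2: {n2}
  after a @ step 3: no successor for Q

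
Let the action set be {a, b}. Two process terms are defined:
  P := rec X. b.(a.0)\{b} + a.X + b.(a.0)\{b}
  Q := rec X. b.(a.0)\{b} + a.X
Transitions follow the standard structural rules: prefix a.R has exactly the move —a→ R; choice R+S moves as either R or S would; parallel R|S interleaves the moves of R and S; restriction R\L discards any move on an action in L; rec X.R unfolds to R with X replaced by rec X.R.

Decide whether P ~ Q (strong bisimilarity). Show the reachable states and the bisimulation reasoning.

YES

Reachable graph of P (3 states):
  s0 = rec X. b.(a.0)\{b} + a.X + b.(a.0)\{b} ⊢ —a→ s0, —b→ s1
  s1 = (a.0)\{b} ⊢ —a→ s2
  s2 = 0\{b} ⊢ deadlocked
Reachable graph of Q (3 states):
  t0 = rec X. b.(a.0)\{b} + a.X ⊢ —a→ t0, —b→ t1
  t1 = (a.0)\{b} ⊢ —a→ t2
  t2 = 0\{b} ⊢ deadlocked
Partition-refinement fixed point:
  B0 = {s0, t0}
  B1 = {s1, t1}
  B2 = {s2, t2}
s0 ∈ B0, t0 ∈ B0 → same block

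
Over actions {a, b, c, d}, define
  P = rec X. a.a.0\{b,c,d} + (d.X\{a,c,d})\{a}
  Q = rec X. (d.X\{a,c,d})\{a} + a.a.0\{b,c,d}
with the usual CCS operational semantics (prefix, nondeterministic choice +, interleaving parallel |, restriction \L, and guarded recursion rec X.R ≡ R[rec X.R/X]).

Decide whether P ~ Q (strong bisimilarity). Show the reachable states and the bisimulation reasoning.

P ~ Q

Reachable graph of P (4 states):
  p0 = rec X. a.a.0\{b,c,d} + (d.X\{a,c,d})\{a} | --a--▸ p1, --d--▸ p2
  p1 = a.0\{b,c,d} | --a--▸ p3
  p2 = (rec X. a.a.0\{b,c,d} + (d.X\{a,c,d})\{a})\{a,c,d}\{a} | deadlocked
  p3 = 0\{b,c,d} | deadlocked
Reachable graph of Q (4 states):
  q0 = rec X. (d.X\{a,c,d})\{a} + a.a.0\{b,c,d} | --a--▸ q1, --d--▸ q2
  q1 = a.0\{b,c,d} | --a--▸ q3
  q2 = (rec X. (d.X\{a,c,d})\{a} + a.a.0\{b,c,d})\{a,c,d}\{a} | deadlocked
  q3 = 0\{b,c,d} | deadlocked
Partition-refinement fixed point:
  B0 = {p0, q0}
  B1 = {p2, p3, q2, q3}
  B2 = {p1, q1}
p0 ∈ B0, q0 ∈ B0 → same block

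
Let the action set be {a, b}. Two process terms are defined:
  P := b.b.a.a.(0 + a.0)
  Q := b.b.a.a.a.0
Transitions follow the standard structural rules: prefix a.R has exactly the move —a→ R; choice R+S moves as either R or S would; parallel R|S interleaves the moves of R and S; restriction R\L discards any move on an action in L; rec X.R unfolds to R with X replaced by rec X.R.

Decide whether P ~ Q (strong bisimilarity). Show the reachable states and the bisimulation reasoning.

P ~ Q

LTS(P): 6 reachable states
  m0 = b.b.a.a.(0 + a.0) | ··b··> m1
  m1 = b.a.a.(0 + a.0) | ··b··> m2
  m2 = a.a.(0 + a.0) | ··a··> m3
  m3 = a.(0 + a.0) | ··a··> m4
  m4 = 0 + a.0 | ··a··> m5
  m5 = 0 | stopped
LTS(Q): 6 reachable states
  n0 = b.b.a.a.a.0 | ··b··> n1
  n1 = b.a.a.a.0 | ··b··> n2
  n2 = a.a.a.0 | ··a··> n3
  n3 = a.a.0 | ··a··> n4
  n4 = a.0 | ··a··> n5
  n5 = 0 | stopped
Partition-refinement fixed point:
  B0 = {m0, n0}
  B1 = {m1, n1}
  B2 = {m2, n2}
  B3 = {m3, n3}
  B4 = {m4, n4}
  B5 = {m5, n5}
m0 ∈ B0, n0 ∈ B0 → same block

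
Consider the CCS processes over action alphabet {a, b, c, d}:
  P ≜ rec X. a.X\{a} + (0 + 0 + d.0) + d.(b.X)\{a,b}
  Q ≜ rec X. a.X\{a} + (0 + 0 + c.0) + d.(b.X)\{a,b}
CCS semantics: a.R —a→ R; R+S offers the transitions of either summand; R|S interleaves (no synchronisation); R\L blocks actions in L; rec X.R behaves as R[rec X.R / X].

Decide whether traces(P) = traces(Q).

P's transition system — 6 states:
  u0 = rec X. a.X\{a} + (0 + 0 + d.0) + d.(b.X)\{a,b} ⊢ ··a··> u1, ··d··> u2, ··d··> u3
  u1 = (rec X. a.X\{a} + (0 + 0 + d.0) + d.(b.X)\{a,b})\{a} ⊢ ··d··> u4, ··d··> u5
  u2 = (b.(rec X. a.X\{a} + (0 + 0 + d.0) + d.(b.X)\{a,b}))\{a,b} ⊢ ∅
  u3 = 0 ⊢ ∅
  u4 = (b.(rec X. a.X\{a} + (0 + 0 + d.0) + d.(b.X)\{a,b}))\{a,b}\{a} ⊢ ∅
  u5 = 0\{a} ⊢ ∅
Q's transition system — 6 states:
  v0 = rec X. a.X\{a} + (0 + 0 + c.0) + d.(b.X)\{a,b} ⊢ ··a··> v1, ··c··> v2, ··d··> v3
  v1 = (rec X. a.X\{a} + (0 + 0 + c.0) + d.(b.X)\{a,b})\{a} ⊢ ··c··> v4, ··d··> v5
  v2 = 0 ⊢ ∅
  v3 = (b.(rec X. a.X\{a} + (0 + 0 + c.0) + d.(b.X)\{a,b}))\{a,b} ⊢ ∅
  v4 = 0\{a} ⊢ ∅
  v5 = (b.(rec X. a.X\{a} + (0 + 0 + c.0) + d.(b.X)\{a,b}))\{a,b}\{a} ⊢ ∅
Trace ⟨c⟩ through Q, begin at {v0}:
  step 1 (c): {v2}
  Q completes σ.
Trace ⟨c⟩ through P, begin at {u0}:
  step 1 (c): ∅ (P stuck)

traces(P) ≠ traces(Q) — witness ⟨c⟩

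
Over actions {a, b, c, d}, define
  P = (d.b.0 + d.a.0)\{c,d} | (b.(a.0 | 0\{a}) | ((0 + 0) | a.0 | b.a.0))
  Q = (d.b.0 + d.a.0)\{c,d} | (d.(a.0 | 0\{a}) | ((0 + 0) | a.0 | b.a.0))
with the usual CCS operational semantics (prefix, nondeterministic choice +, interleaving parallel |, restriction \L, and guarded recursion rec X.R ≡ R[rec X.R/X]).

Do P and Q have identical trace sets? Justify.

trace-distinct — witness ⟨bb⟩

LTS(P): 18 reachable states
  u0 = (d.b.0 + d.a.0)\{c,d} | (b.(a.0 | 0\{a}) | ((0 + 0) | a.0 | b.a.0)) → -a-> u1, -b-> u2, -b-> u3
  u1 = (d.b.0 + d.a.0)\{c,d} | (b.(a.0 | 0\{a}) | ((0 + 0) | 0 | b.a.0)) → -b-> u4, -b-> u5
  u2 = (d.b.0 + d.a.0)\{c,d} | (a.0 | 0\{a} | ((0 + 0) | a.0 | b.a.0)) → -a-> u4, -a-> u6, -b-> u7
  u3 = (d.b.0 + d.a.0)\{c,d} | (b.(a.0 | 0\{a}) | ((0 + 0) | a.0 | a.0)) → -a-> u5, -a-> u8, -b-> u7
  u4 = (d.b.0 + d.a.0)\{c,d} | (a.0 | 0\{a} | ((0 + 0) | 0 | b.a.0)) → -a-> u9, -b-> u10
  u5 = (d.b.0 + d.a.0)\{c,d} | (b.(a.0 | 0\{a}) | ((0 + 0) | 0 | a.0)) → -a-> u11, -b-> u10
  u6 = (d.b.0 + d.a.0)\{c,d} | (0 | 0\{a} | ((0 + 0) | a.0 | b.a.0)) → -a-> u9, -b-> u12
  u7 = (d.b.0 + d.a.0)\{c,d} | (a.0 | 0\{a} | ((0 + 0) | a.0 | a.0)) → -a-> u10, -a-> u12, -a-> u13
  u8 = (d.b.0 + d.a.0)\{c,d} | (b.(a.0 | 0\{a}) | ((0 + 0) | a.0 | 0)) → -a-> u11, -b-> u13
  u9 = (d.b.0 + d.a.0)\{c,d} | (0 | 0\{a} | ((0 + 0) | 0 | b.a.0)) → -b-> u14
  u10 = (d.b.0 + d.a.0)\{c,d} | (a.0 | 0\{a} | ((0 + 0) | 0 | a.0)) → -a-> u14, -a-> u15
  u11 = (d.b.0 + d.a.0)\{c,d} | (b.(a.0 | 0\{a}) | ((0 + 0) | 0 | 0)) → -b-> u15
  u12 = (d.b.0 + d.a.0)\{c,d} | (0 | 0\{a} | ((0 + 0) | a.0 | a.0)) → -a-> u14, -a-> u16
  u13 = (d.b.0 + d.a.0)\{c,d} | (a.0 | 0\{a} | ((0 + 0) | a.0 | 0)) → -a-> u15, -a-> u16
  u14 = (d.b.0 + d.a.0)\{c,d} | (0 | 0\{a} | ((0 + 0) | 0 | a.0)) → -a-> u17
  u15 = (d.b.0 + d.a.0)\{c,d} | (a.0 | 0\{a} | ((0 + 0) | 0 | 0)) → -a-> u17
  u16 = (d.b.0 + d.a.0)\{c,d} | (0 | 0\{a} | ((0 + 0) | a.0 | 0)) → -a-> u17
  u17 = (d.b.0 + d.a.0)\{c,d} | (0 | 0\{a} | ((0 + 0) | 0 | 0)) → deadlocked
LTS(Q): 18 reachable states
  v0 = (d.b.0 + d.a.0)\{c,d} | (d.(a.0 | 0\{a}) | ((0 + 0) | a.0 | b.a.0)) → -a-> v1, -b-> v2, -d-> v3
  v1 = (d.b.0 + d.a.0)\{c,d} | (d.(a.0 | 0\{a}) | ((0 + 0) | 0 | b.a.0)) → -b-> v4, -d-> v5
  v2 = (d.b.0 + d.a.0)\{c,d} | (d.(a.0 | 0\{a}) | ((0 + 0) | a.0 | a.0)) → -a-> v4, -a-> v6, -d-> v7
  v3 = (d.b.0 + d.a.0)\{c,d} | (a.0 | 0\{a} | ((0 + 0) | a.0 | b.a.0)) → -a-> v5, -a-> v8, -b-> v7
  v4 = (d.b.0 + d.a.0)\{c,d} | (d.(a.0 | 0\{a}) | ((0 + 0) | 0 | a.0)) → -a-> v9, -d-> v10
  v5 = (d.b.0 + d.a.0)\{c,d} | (a.0 | 0\{a} | ((0 + 0) | 0 | b.a.0)) → -a-> v11, -b-> v10
  v6 = (d.b.0 + d.a.0)\{c,d} | (d.(a.0 | 0\{a}) | ((0 + 0) | a.0 | 0)) → -a-> v9, -d-> v12
  v7 = (d.b.0 + d.a.0)\{c,d} | (a.0 | 0\{a} | ((0 + 0) | a.0 | a.0)) → -a-> v10, -a-> v12, -a-> v13
  v8 = (d.b.0 + d.a.0)\{c,d} | (0 | 0\{a} | ((0 + 0) | a.0 | b.a.0)) → -a-> v11, -b-> v13
  v9 = (d.b.0 + d.a.0)\{c,d} | (d.(a.0 | 0\{a}) | ((0 + 0) | 0 | 0)) → -d-> v14
  v10 = (d.b.0 + d.a.0)\{c,d} | (a.0 | 0\{a} | ((0 + 0) | 0 | a.0)) → -a-> v14, -a-> v15
  v11 = (d.b.0 + d.a.0)\{c,d} | (0 | 0\{a} | ((0 + 0) | 0 | b.a.0)) → -b-> v15
  v12 = (d.b.0 + d.a.0)\{c,d} | (a.0 | 0\{a} | ((0 + 0) | a.0 | 0)) → -a-> v14, -a-> v16
  v13 = (d.b.0 + d.a.0)\{c,d} | (0 | 0\{a} | ((0 + 0) | a.0 | a.0)) → -a-> v15, -a-> v16
  v14 = (d.b.0 + d.a.0)\{c,d} | (a.0 | 0\{a} | ((0 + 0) | 0 | 0)) → -a-> v17
  v15 = (d.b.0 + d.a.0)\{c,d} | (0 | 0\{a} | ((0 + 0) | 0 | a.0)) → -a-> v17
  v16 = (d.b.0 + d.a.0)\{c,d} | (0 | 0\{a} | ((0 + 0) | a.0 | 0)) → -a-> v17
  v17 = (d.b.0 + d.a.0)\{c,d} | (0 | 0\{a} | ((0 + 0) | 0 | 0)) → deadlocked
Trace ⟨bb⟩ through P, begin at {u0}:
  step 1 (b): {u2, u3}
  step 2 (b): {u7}
  — P admits the full trace.
Trace ⟨bb⟩ through Q, begin at {v0}:
  step 1 (b): {v2}
  step 2 (b): ∅  — Q cannot continue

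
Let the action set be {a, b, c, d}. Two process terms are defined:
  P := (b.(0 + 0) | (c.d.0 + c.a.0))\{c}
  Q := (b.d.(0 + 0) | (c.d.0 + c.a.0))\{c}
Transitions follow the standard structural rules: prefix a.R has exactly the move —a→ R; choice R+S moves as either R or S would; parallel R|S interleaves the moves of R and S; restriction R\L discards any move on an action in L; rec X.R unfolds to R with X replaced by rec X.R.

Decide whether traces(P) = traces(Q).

NO — witness ⟨bd⟩

LTS(P): 2 reachable states
  m0 = (b.(0 + 0) | (c.d.0 + c.a.0))\{c} :: —b→ m1
  m1 = ((0 + 0) | (c.d.0 + c.a.0))\{c} :: (no moves)
LTS(Q): 3 reachable states
  n0 = (b.d.(0 + 0) | (c.d.0 + c.a.0))\{c} :: —b→ n1
  n1 = (d.(0 + 0) | (c.d.0 + c.a.0))\{c} :: —d→ n2
  n2 = ((0 + 0) | (c.d.0 + c.a.0))\{c} :: (no moves)
Trace ⟨bd⟩ through Q, begin at {n0}:
  step 1 (b): {n1}
  step 2 (d): {n2}
  Q completes σ.
Trace ⟨bd⟩ through P, begin at {m0}:
  step 1 (b): {m1}
  step 2 (d): ∅ (P stuck)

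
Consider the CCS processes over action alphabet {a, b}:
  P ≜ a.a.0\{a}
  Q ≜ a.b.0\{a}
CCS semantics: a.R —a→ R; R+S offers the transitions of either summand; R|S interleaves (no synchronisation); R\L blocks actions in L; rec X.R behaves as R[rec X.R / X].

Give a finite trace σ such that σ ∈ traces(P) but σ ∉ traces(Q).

LTS(P): 3 reachable states
  p0 = a.a.0\{a} → =a=> p1
  p1 = a.0\{a} → =a=> p2
  p2 = 0\{a} → (no moves)
LTS(Q): 3 reachable states
  q0 = a.b.0\{a} → =a=> q1
  q1 = b.0\{a} → =b=> q2
  q2 = 0\{a} → (no moves)
Executing aa from P (initial set {p0}):
  step 1 (a): {p1}
  step 2 (a): {p2}
  — P admits the full trace.
Executing aa from Q (initial set {q0}):
  step 1 (a): {q1}
  step 2 (a): ∅  — Q cannot continue

aa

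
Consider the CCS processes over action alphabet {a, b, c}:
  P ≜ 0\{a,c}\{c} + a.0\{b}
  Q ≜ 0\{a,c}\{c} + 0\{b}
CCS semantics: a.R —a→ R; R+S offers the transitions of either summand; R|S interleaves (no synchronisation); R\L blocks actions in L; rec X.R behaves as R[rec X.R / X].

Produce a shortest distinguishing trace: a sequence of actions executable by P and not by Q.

Reachable graph of P (2 states):
  s0 = 0\{a,c}\{c} + a.0\{b} → -a-> s1
  s1 = 0\{b} → deadlocked
Reachable graph of Q (1 states):
  t0 = 0\{a,c}\{c} + 0\{b} → deadlocked
Executing a from P (initial set {s0}):
  [1] a ⇒ {s1}
  ✓ P
Executing a from Q (initial set {t0}):
  [1] a ⇒ ∅ (Q stuck)

a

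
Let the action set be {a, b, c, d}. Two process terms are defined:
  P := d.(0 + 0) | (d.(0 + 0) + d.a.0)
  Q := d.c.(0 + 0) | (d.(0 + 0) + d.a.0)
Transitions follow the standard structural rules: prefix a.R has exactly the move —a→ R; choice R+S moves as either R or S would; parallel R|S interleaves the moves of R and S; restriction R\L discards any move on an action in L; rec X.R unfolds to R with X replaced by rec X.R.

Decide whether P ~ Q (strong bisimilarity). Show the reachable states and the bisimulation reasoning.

P ≁ Q

Reachable graph of P (8 states):
  m0 = d.(0 + 0) | (d.(0 + 0) + d.a.0) has moves --d--▸ m1, --d--▸ m2, --d--▸ m3
  m1 = (0 + 0) | (d.(0 + 0) + d.a.0) has moves --d--▸ m4, --d--▸ m5
  m2 = d.(0 + 0) | (0 + 0) has moves --d--▸ m4
  m3 = d.(0 + 0) | a.0 has moves --a--▸ m6, --d--▸ m5
  m4 = (0 + 0) | (0 + 0) has moves (no moves)
  m5 = (0 + 0) | a.0 has moves --a--▸ m7
  m6 = d.(0 + 0) | 0 has moves --d--▸ m7
  m7 = (0 + 0) | 0 has moves (no moves)
Reachable graph of Q (12 states):
  n0 = d.c.(0 + 0) | (d.(0 + 0) + d.a.0) has moves --d--▸ n1, --d--▸ n2, --d--▸ n3
  n1 = c.(0 + 0) | (d.(0 + 0) + d.a.0) has moves --c--▸ n4, --d--▸ n5, --d--▸ n6
  n2 = d.c.(0 + 0) | (0 + 0) has moves --d--▸ n5
  n3 = d.c.(0 + 0) | a.0 has moves --a--▸ n7, --d--▸ n6
  n4 = (0 + 0) | (d.(0 + 0) + d.a.0) has moves --d--▸ n8, --d--▸ n9
  n5 = c.(0 + 0) | (0 + 0) has moves --c--▸ n8
  n6 = c.(0 + 0) | a.0 has moves --a--▸ n10, --c--▸ n9
  n7 = d.c.(0 + 0) | 0 has moves --d--▸ n10
  n8 = (0 + 0) | (0 + 0) has moves (no moves)
  n9 = (0 + 0) | a.0 has moves --a--▸ n11
  n10 = c.(0 + 0) | 0 has moves --c--▸ n11
  n11 = (0 + 0) | 0 has moves (no moves)
Partition-refinement fixed point:
  B0 = {m0}
  B1 = {m1, n4}
  B2 = {m5, n9}
  B3 = {m4, m7, n11, n8}
  B4 = {m2, m6}
  B5 = {m3}
  B6 = {n0}
  B7 = {n1}
  B8 = {n10, n5}
  B9 = {n6}
  B10 = {n2, n7}
  B11 = {n3}
m0 ∈ B0, n0 ∈ B6 → different blocks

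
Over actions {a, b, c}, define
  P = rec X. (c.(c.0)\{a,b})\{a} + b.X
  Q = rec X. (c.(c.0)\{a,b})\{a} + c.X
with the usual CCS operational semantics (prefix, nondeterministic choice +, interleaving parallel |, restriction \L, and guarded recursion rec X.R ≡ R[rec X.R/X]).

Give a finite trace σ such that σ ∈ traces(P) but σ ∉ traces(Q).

b

P's transition system — 3 states:
  m0 = rec X. (c.(c.0)\{a,b})\{a} + b.X ⊢ -b-> m0, -c-> m1
  m1 = (c.0)\{a,b}\{a} ⊢ -c-> m2
  m2 = 0\{a,b}\{a} ⊢ stopped
Q's transition system — 3 states:
  n0 = rec X. (c.(c.0)\{a,b})\{a} + c.X ⊢ -c-> n0, -c-> n1
  n1 = (c.0)\{a,b}\{a} ⊢ -c-> n2
  n2 = 0\{a,b}\{a} ⊢ stopped
Trace ⟨b⟩ through P, begin at {m0}:
  after b @ step 1: {m0}
  — P admits the full trace.
Trace ⟨b⟩ through Q, begin at {n0}:
  after b @ step 1: no successor for Q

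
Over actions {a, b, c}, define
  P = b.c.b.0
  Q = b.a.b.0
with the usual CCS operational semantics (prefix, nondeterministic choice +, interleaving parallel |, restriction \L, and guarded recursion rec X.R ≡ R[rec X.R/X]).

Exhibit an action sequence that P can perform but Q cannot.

LTS(P): 4 reachable states
  m0 = b.c.b.0 | -b-> m1
  m1 = c.b.0 | -c-> m2
  m2 = b.0 | -b-> m3
  m3 = 0 | deadlocked
LTS(Q): 4 reachable states
  n0 = b.a.b.0 | -b-> n1
  n1 = a.b.0 | -a-> n2
  n2 = b.0 | -b-> n3
  n3 = 0 | deadlocked
Executing bc from P (initial set {m0}):
  step 1 (b): {m1}
  step 2 (c): {m2}
  ✓ P
Executing bc from Q (initial set {n0}):
  step 1 (b): {n1}
  step 2 (c): ∅  — Q cannot continue

bc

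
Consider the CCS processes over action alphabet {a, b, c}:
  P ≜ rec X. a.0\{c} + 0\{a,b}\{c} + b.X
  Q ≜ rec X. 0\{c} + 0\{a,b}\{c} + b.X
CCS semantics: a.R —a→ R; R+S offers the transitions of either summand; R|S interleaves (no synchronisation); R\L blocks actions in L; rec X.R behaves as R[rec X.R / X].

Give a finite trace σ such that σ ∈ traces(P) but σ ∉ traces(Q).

Reachable graph of P (2 states):
  m0 = rec X. a.0\{c} + 0\{a,b}\{c} + b.X has moves —a→ m1, —b→ m0
  m1 = 0\{c} has moves stopped
Reachable graph of Q (1 states):
  n0 = rec X. 0\{c} + 0\{a,b}\{c} + b.X has moves —b→ n0
Trace ⟨a⟩ through P, begin at {m0}:
  after a @ step 1: {m1}
  ✓ P
Trace ⟨a⟩ through Q, begin at {n0}:
  after a @ step 1: no successor for Q

a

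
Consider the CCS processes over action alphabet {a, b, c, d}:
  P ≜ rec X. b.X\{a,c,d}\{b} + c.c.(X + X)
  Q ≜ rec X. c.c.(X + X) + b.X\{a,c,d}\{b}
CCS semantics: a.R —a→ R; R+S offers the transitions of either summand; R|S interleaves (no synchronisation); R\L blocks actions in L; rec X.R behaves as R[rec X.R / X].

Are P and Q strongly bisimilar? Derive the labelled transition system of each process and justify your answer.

YES

P's transition system — 4 states:
  p0 = rec X. b.X\{a,c,d}\{b} + c.c.(X + X) has moves --b--▸ p1, --c--▸ p2
  p1 = (rec X. b.X\{a,c,d}\{b} + c.c.(X + X))\{a,c,d}\{b} has moves stopped
  p2 = c.((rec X. b.X\{a,c,d}\{b} + c.c.(X + X)) + (rec X. b.X\{a,c,d}\{b} + c.c.(X + X))) has moves --c--▸ p3
  p3 = (rec X. b.X\{a,c,d}\{b} + c.c.(X + X)) + (rec X. b.X\{a,c,d}\{b} + c.c.(X + X)) has moves --b--▸ p1, --c--▸ p2
Q's transition system — 4 states:
  q0 = rec X. c.c.(X + X) + b.X\{a,c,d}\{b} has moves --b--▸ q1, --c--▸ q2
  q1 = (rec X. c.c.(X + X) + b.X\{a,c,d}\{b})\{a,c,d}\{b} has moves stopped
  q2 = c.((rec X. c.c.(X + X) + b.X\{a,c,d}\{b}) + (rec X. c.c.(X + X) + b.X\{a,c,d}\{b})) has moves --c--▸ q3
  q3 = (rec X. c.c.(X + X) + b.X\{a,c,d}\{b}) + (rec X. c.c.(X + X) + b.X\{a,c,d}\{b}) has moves --b--▸ q1, --c--▸ q2
Partition-refinement fixed point:
  B0 = {p0, p3, q0, q3}
  B1 = {p2, q2}
  B2 = {p1, q1}
p0 ∈ B0, q0 ∈ B0 → same block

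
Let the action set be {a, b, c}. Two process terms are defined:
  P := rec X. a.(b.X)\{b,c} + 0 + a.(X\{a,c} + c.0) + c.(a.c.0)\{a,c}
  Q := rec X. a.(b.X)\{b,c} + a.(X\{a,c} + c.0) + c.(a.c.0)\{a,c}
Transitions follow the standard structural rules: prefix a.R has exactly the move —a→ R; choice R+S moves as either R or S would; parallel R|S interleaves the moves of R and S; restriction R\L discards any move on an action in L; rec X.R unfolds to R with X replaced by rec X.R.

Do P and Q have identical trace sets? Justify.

P's transition system — 5 states:
  m0 = rec X. a.(b.X)\{b,c} + 0 + a.(X\{a,c} + c.0) + c.(a.c.0)\{a,c} :: ··a··> m1, ··a··> m2, ··c··> m3
  m1 = (b.(rec X. a.(b.X)\{b,c} + 0 + a.(X\{a,c} + c.0) + c.(a.c.0)\{a,c}))\{b,c} :: stopped
  m2 = (rec X. a.(b.X)\{b,c} + 0 + a.(X\{a,c} + c.0) + c.(a.c.0)\{a,c})\{a,c} + c.0 :: ··c··> m4
  m3 = (a.c.0)\{a,c} :: stopped
  m4 = 0 :: stopped
Q's transition system — 5 states:
  n0 = rec X. a.(b.X)\{b,c} + a.(X\{a,c} + c.0) + c.(a.c.0)\{a,c} :: ··a··> n1, ··a··> n2, ··c··> n3
  n1 = (b.(rec X. a.(b.X)\{b,c} + a.(X\{a,c} + c.0) + c.(a.c.0)\{a,c}))\{b,c} :: stopped
  n2 = (rec X. a.(b.X)\{b,c} + a.(X\{a,c} + c.0) + c.(a.c.0)\{a,c})\{a,c} + c.0 :: ··c··> n4
  n3 = (a.c.0)\{a,c} :: stopped
  n4 = 0 :: stopped
Bisimilarity quotient blocks:
  B0 = {m0, n0}
  B1 = {m1, m3, m4, n1, n3, n4}
  B2 = {m2, n2}
m0 ∈ B0, n0 ∈ B0 → same block
Bisimilar ⇒ trace-equivalent.

YES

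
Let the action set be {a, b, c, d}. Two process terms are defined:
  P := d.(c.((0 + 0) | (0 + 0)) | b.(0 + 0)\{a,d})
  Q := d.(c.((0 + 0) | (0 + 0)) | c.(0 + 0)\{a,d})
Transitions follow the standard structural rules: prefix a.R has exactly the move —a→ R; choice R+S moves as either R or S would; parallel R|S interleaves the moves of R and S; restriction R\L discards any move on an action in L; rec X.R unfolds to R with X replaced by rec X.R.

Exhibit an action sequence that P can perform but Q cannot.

Reachable graph of P (5 states):
  s0 = d.(c.((0 + 0) | (0 + 0)) | b.(0 + 0)\{a,d}) :: =d=> s1
  s1 = c.((0 + 0) | (0 + 0)) | b.(0 + 0)\{a,d} :: =b=> s2, =c=> s3
  s2 = c.((0 + 0) | (0 + 0)) | (0 + 0)\{a,d} :: =c=> s4
  s3 = (0 + 0) | (0 + 0) | b.(0 + 0)\{a,d} :: =b=> s4
  s4 = (0 + 0) | (0 + 0) | (0 + 0)\{a,d} :: stopped
Reachable graph of Q (5 states):
  t0 = d.(c.((0 + 0) | (0 + 0)) | c.(0 + 0)\{a,d}) :: =d=> t1
  t1 = c.((0 + 0) | (0 + 0)) | c.(0 + 0)\{a,d} :: =c=> t2, =c=> t3
  t2 = (0 + 0) | (0 + 0) | c.(0 + 0)\{a,d} :: =c=> t4
  t3 = c.((0 + 0) | (0 + 0)) | (0 + 0)\{a,d} :: =c=> t4
  t4 = (0 + 0) | (0 + 0) | (0 + 0)\{a,d} :: stopped
Trace ⟨db⟩ through P, begin at {s0}:
  [1] d ⇒ {s1}
  [2] b ⇒ {s2}
  P completes σ.
Trace ⟨db⟩ through Q, begin at {t0}:
  [1] d ⇒ {t1}
  [2] b ⇒ no successor for Q

db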